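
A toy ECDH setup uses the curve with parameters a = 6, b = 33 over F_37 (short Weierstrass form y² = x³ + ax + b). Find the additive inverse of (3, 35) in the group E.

(3, 2)

-(3, 35) = (3, -35 mod 37) = (3, 2).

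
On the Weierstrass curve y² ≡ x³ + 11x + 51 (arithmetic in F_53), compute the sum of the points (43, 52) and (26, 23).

(8, 42)

(43, 52) + (26, 23). λ = (23 - 52)/(26 - 43) ≡ 24/36 mod 53. 36⁻¹ ≡ 28 (mod 53) since 36·28 = 1008 ≡ 1, so λ ≡ 36.
  x = λ² - 43 - 26 = 1296 - 69 ≡ 8; y = λ·(43 - 8) - 52 ≡ 42. → (8, 42)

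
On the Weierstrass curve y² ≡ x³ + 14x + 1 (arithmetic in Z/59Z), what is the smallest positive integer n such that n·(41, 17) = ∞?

2P: tangent at (41, 17): λ = (3·41² + 14)/(2·17) ≡ 42/34. 34⁻¹ ≡ 33 (mod 59), so λ ≡ 42·33 ≡ 29.
  x = λ² - 41 - 41 = 841 - 82 ≡ 51; y = λ·(41 - 51) - 17 ≡ 47. → (51, 47)
3P: (51, 47) + (41, 17). λ = (17 - 47)/(41 - 51) ≡ 29/49 mod 59. 49⁻¹ ≡ 53 (mod 59), so λ ≡ 3.
  x = λ² - 51 - 41 = 9 - 92 ≡ 35; y = λ·(51 - 35) - 47 ≡ 1. → (35, 1)
4P: (35, 1) + (41, 17). λ = (17 - 1)/(41 - 35) ≡ 16/6 mod 59. 6⁻¹ ≡ 10 (mod 59), so λ ≡ 42.
  x = λ² - 35 - 41 = 1764 - 76 ≡ 36; y = λ·(35 - 36) - 1 ≡ 16. → (36, 16)
5P: (36, 16) + (41, 17). λ = (17 - 16)/(41 - 36) ≡ 1/5 mod 59. 5⁻¹ ≡ 12 (mod 59) since 5·12 = 60 ≡ 1, so λ ≡ 12.
  x = λ² - 36 - 41 = 144 - 77 ≡ 8; y = λ·(36 - 8) - 16 ≡ 25. → (8, 25)
6P: (8, 25) + (41, 17). λ = (17 - 25)/(41 - 8) ≡ 51/33 mod 59. 33⁻¹ ≡ 34 (mod 59), so λ ≡ 23.
  x = λ² - 8 - 41 = 529 - 49 ≡ 8; y = λ·(8 - 8) - 25 ≡ 34. → (8, 34)
7P: (8, 34) + (41, 17). λ = (17 - 34)/(41 - 8) ≡ 42/33 mod 59. 33⁻¹ ≡ 34 (mod 59), so λ ≡ 12.
  x = λ² - 8 - 41 = 144 - 49 ≡ 36; y = λ·(8 - 36) - 34 ≡ 43. → (36, 43)
8P: (36, 43) + (41, 17). λ = (17 - 43)/(41 - 36) ≡ 33/5 mod 59. 5⁻¹ ≡ 12 (mod 59) since 5·12 = 60 ≡ 1, so λ ≡ 42.
  x = λ² - 36 - 41 = 1764 - 77 ≡ 35; y = λ·(36 - 35) - 43 ≡ 58. → (35, 58)
9P: (35, 58) + (41, 17). λ = (17 - 58)/(41 - 35) ≡ 18/6 mod 59. 6⁻¹ ≡ 10 (mod 59), so λ ≡ 3.
  x = λ² - 35 - 41 = 9 - 76 ≡ 51; y = λ·(35 - 51) - 58 ≡ 12. → (51, 12)
10P: (51, 12) + (41, 17). λ = (17 - 12)/(41 - 51) ≡ 5/49 mod 59. 49⁻¹ ≡ 53 (mod 59) since 49·53 = 2597 ≡ 1, so λ ≡ 29.
  x = λ² - 51 - 41 = 841 - 92 ≡ 41; y = λ·(51 - 41) - 12 ≡ 42. → (41, 42)
11P: (41, 42) + (41, 17): same x and y₁ ≡ -y₂, so the sum is ∞.
11P = ∞, so the order is 11.

11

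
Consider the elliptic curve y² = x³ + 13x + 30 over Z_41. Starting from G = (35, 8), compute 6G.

(20, 7)

Double-and-add on 6 = (110)₂. Start with G = (35, 8) for the leading 1-bit.
double: tangent at (35, 8): λ = (3·35² + 13)/(2·8) ≡ 39/16. 16⁻¹ ≡ 18 (mod 41), so λ ≡ 39·18 ≡ 5.
  x = λ² - 35 - 35 = 25 - 70 ≡ 37; y = λ·(35 - 37) - 8 ≡ 23. → (37, 23)
add G: (37, 23) + (35, 8). λ = (8 - 23)/(35 - 37) ≡ 26/39 mod 41. 39⁻¹ ≡ 20 (mod 41) since 39·20 = 780 ≡ 1, so λ ≡ 28.
  x = λ² - 37 - 35 = 784 - 72 ≡ 15; y = λ·(37 - 15) - 23 ≡ 19. → (15, 19)
double: tangent at (15, 19): λ = (3·15² + 13)/(2·19) ≡ 32/38. 38⁻¹ ≡ 27 (mod 41), so λ ≡ 32·27 ≡ 3.
  x = λ² - 15 - 15 = 9 - 30 ≡ 20; y = λ·(15 - 20) - 19 ≡ 7. → (20, 7)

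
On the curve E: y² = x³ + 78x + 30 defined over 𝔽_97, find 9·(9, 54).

Write G = (9, 54).
Repeated addition: build up to 9G.
2G: tangent at (9, 54): λ = (3·9² + 78)/(2·54) ≡ 30/11. 11⁻¹ ≡ 53 (mod 97), so λ ≡ 30·53 ≡ 38.
  x = λ² - 9 - 9 = 1444 - 18 ≡ 68; y = λ·(9 - 68) - 54 ≡ 32. → (68, 32)
3G: (68, 32) + (9, 54). λ = (54 - 32)/(9 - 68) ≡ 22/38 mod 97. 38⁻¹ ≡ 23 (mod 97), so λ ≡ 21.
  x = λ² - 68 - 9 = 441 - 77 ≡ 73; y = λ·(68 - 73) - 32 ≡ 57. → (73, 57)
4G: (73, 57) + (9, 54). λ = (54 - 57)/(9 - 73) ≡ 94/33 mod 97. 33⁻¹ ≡ 50 (mod 97), so λ ≡ 44.
  x = λ² - 73 - 9 = 1936 - 82 ≡ 11; y = λ·(73 - 11) - 57 ≡ 52. → (11, 52)
5G: (11, 52) + (9, 54). λ = (54 - 52)/(9 - 11) ≡ 2/95 mod 97. 95⁻¹ ≡ 48 (mod 97) since 95·48 = 4560 ≡ 1, so λ ≡ 96.
  x = λ² - 11 - 9 = 9216 - 20 ≡ 78; y = λ·(11 - 78) - 52 ≡ 15. → (78, 15)
6G: (78, 15) + (9, 54). λ = (54 - 15)/(9 - 78) ≡ 39/28 mod 97. 28⁻¹ ≡ 52 (mod 97) since 28·52 = 1456 ≡ 1, so λ ≡ 88.
  x = λ² - 78 - 9 = 7744 - 87 ≡ 91; y = λ·(78 - 91) - 15 ≡ 5. → (91, 5)
7G: (91, 5) + (9, 54). λ = (54 - 5)/(9 - 91) ≡ 49/15 mod 97. 15⁻¹ ≡ 13 (mod 97), so λ ≡ 55.
  x = λ² - 91 - 9 = 3025 - 100 ≡ 15; y = λ·(91 - 15) - 5 ≡ 4. → (15, 4)
8G: (15, 4) + (9, 54). λ = (54 - 4)/(9 - 15) ≡ 50/91 mod 97. 91⁻¹ ≡ 16 (mod 97), so λ ≡ 24.
  x = λ² - 15 - 9 = 576 - 24 ≡ 67; y = λ·(15 - 67) - 4 ≡ 9. → (67, 9)
9G: (67, 9) + (9, 54). λ = (54 - 9)/(9 - 67) ≡ 45/39 mod 97. 39⁻¹ ≡ 5 (mod 97), so λ ≡ 31.
  x = λ² - 67 - 9 = 961 - 76 ≡ 12; y = λ·(67 - 12) - 9 ≡ 47. → (12, 47)

(12, 47)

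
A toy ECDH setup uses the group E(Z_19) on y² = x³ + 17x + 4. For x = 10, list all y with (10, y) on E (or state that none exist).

none

x³ + 17x + 4 = 1174 ≡ 15 (mod 19).
15 is a non-residue mod 19; no y exists.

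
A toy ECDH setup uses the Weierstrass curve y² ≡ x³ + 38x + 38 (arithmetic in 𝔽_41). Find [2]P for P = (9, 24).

tangent at (9, 24): λ = (3·9² + 38)/(2·24) ≡ 35/7. 7⁻¹ ≡ 6 (mod 41) since 7·6 = 42 ≡ 1, so λ ≡ 35·6 ≡ 5.
  x = λ² - 9 - 9 = 25 - 18 ≡ 7; y = λ·(9 - 7) - 24 ≡ 27. → (7, 27)

(7, 27)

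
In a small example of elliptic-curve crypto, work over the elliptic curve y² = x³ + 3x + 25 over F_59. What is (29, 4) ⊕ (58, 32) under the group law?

(40, 22)

(29, 4) + (58, 32). λ = (32 - 4)/(58 - 29) ≡ 28/29 mod 59. 29⁻¹ ≡ 57 (mod 59) since 29·57 = 1653 ≡ 1, so λ ≡ 3.
  x = λ² - 29 - 58 = 9 - 87 ≡ 40; y = λ·(29 - 40) - 4 ≡ 22. → (40, 22)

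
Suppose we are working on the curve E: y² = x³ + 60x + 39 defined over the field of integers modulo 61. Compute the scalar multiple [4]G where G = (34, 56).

Double-and-add on 4 = (100)₂. Start with G = (34, 56) for the leading 1-bit.
double: tangent at (34, 56): λ = (3·34² + 60)/(2·56) ≡ 51/51. 51⁻¹ ≡ 6 (mod 61) since 51·6 = 306 ≡ 1, so λ ≡ 51·6 ≡ 1.
  x = λ² - 34 - 34 = 1 - 68 ≡ 55; y = λ·(34 - 55) - 56 ≡ 45. → (55, 45)
double: tangent at (55, 45): λ = (3·55² + 60)/(2·45) ≡ 46/29. 29⁻¹ ≡ 40 (mod 61) since 29·40 = 1160 ≡ 1, so λ ≡ 46·40 ≡ 10.
  x = λ² - 55 - 55 = 100 - 110 ≡ 51; y = λ·(55 - 51) - 45 ≡ 56. → (51, 56)

(51, 56)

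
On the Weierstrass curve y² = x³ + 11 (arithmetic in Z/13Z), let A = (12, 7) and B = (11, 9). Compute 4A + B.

(9, 5)

First 4A:
Repeated addition: build up to 4A.
2A: tangent at (12, 7): λ = (3·12² + 0)/(2·7) ≡ 3/1. 1⁻¹ ≡ 1 (mod 13), so λ ≡ 3·1 ≡ 3.
  x = λ² - 12 - 12 = 9 - 24 ≡ 11; y = λ·(12 - 11) - 7 ≡ 9. → (11, 9)
3A: (11, 9) + (12, 7). λ = (7 - 9)/(12 - 11) ≡ 11/1 mod 13. 1⁻¹ ≡ 1 (mod 13), so λ ≡ 11.
  x = λ² - 11 - 12 = 121 - 23 ≡ 7; y = λ·(11 - 7) - 9 ≡ 9. → (7, 9)
4A: (7, 9) + (12, 7). λ = (7 - 9)/(12 - 7) ≡ 11/5 mod 13. 5⁻¹ ≡ 8 (mod 13) since 5·8 = 40 ≡ 1, so λ ≡ 10.
  x = λ² - 7 - 12 = 100 - 19 ≡ 3; y = λ·(7 - 3) - 9 ≡ 5. → (3, 5)
4A = (3, 5).
Finally 4A + B:
(3, 5) + (11, 9). λ = (9 - 5)/(11 - 3) ≡ 4/8 mod 13. 8⁻¹ ≡ 5 (mod 13) since 8·5 = 40 ≡ 1, so λ ≡ 7.
  x = λ² - 3 - 11 = 49 - 14 ≡ 9; y = λ·(3 - 9) - 5 ≡ 5. → (9, 5)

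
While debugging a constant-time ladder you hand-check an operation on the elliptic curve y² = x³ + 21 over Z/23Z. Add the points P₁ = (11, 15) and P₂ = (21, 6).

(4, 4)

(11, 15) + (21, 6). λ = (6 - 15)/(21 - 11) ≡ 14/10 mod 23. 10⁻¹ ≡ 7 (mod 23) since 10·7 = 70 ≡ 1, so λ ≡ 6.
  x = λ² - 11 - 21 = 36 - 32 ≡ 4; y = λ·(11 - 4) - 15 ≡ 4. → (4, 4)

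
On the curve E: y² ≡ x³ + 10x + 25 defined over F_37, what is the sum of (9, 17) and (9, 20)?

O

The two points share x = 9 and their y-coordinates satisfy 17 + 20 ≡ 0 (mod 37), so they are inverses. Their sum is 𝒪.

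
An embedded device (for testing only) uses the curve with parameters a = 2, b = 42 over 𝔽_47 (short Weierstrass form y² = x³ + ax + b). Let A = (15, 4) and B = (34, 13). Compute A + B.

(15, 4) + (34, 13). λ = (13 - 4)/(34 - 15) ≡ 9/19 mod 47. 19⁻¹ ≡ 5 (mod 47), so λ ≡ 45.
  x = λ² - 15 - 34 = 2025 - 49 ≡ 2; y = λ·(15 - 2) - 4 ≡ 17. → (2, 17)

(2, 17)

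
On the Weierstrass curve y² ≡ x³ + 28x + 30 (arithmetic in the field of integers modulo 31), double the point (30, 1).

(2, 30)

tangent at (30, 1): λ = (3·30² + 28)/(2·1) ≡ 0/2. 2⁻¹ ≡ 16 (mod 31) since 2·16 = 32 ≡ 1, so λ ≡ 0·16 ≡ 0.
  x = λ² - 30 - 30 = 0 - 60 ≡ 2; y = λ·(30 - 2) - 1 ≡ 30. → (2, 30)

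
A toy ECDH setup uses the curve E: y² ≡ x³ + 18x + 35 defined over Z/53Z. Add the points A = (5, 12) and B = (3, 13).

(32, 28)

(5, 12) + (3, 13). λ = (13 - 12)/(3 - 5) ≡ 1/51 mod 53. 51⁻¹ ≡ 26 (mod 53), so λ ≡ 26.
  x = λ² - 5 - 3 = 676 - 8 ≡ 32; y = λ·(5 - 32) - 12 ≡ 28. → (32, 28)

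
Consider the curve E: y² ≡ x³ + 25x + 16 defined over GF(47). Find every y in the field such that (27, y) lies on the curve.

none

x³ + 25x + 16 = 20374 ≡ 23 (mod 47).
23 is a non-residue mod 47; no y exists.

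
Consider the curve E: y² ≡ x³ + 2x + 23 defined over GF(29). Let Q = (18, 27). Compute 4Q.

(9, 25)

Double-and-add on 4 = (100)₂. Start with Q = (18, 27) for the leading 1-bit.
double: tangent at (18, 27): λ = (3·18² + 2)/(2·27) ≡ 17/25. 25⁻¹ ≡ 7 (mod 29) since 25·7 = 175 ≡ 1, so λ ≡ 17·7 ≡ 3.
  x = λ² - 18 - 18 = 9 - 36 ≡ 2; y = λ·(18 - 2) - 27 ≡ 21. → (2, 21)
double: tangent at (2, 21): λ = (3·2² + 2)/(2·21) ≡ 14/13. 13⁻¹ ≡ 9 (mod 29), so λ ≡ 14·9 ≡ 10.
  x = λ² - 2 - 2 = 100 - 4 ≡ 9; y = λ·(2 - 9) - 21 ≡ 25. → (9, 25)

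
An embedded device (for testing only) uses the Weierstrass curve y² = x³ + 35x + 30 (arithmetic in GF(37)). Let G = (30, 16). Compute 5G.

(32, 10)

Repeated addition: build up to 5G.
2G: tangent at (30, 16): λ = (3·30² + 35)/(2·16) ≡ 34/32. 32⁻¹ ≡ 22 (mod 37), so λ ≡ 34·22 ≡ 8.
  x = λ² - 30 - 30 = 64 - 60 ≡ 4; y = λ·(30 - 4) - 16 ≡ 7. → (4, 7)
3G: (4, 7) + (30, 16). λ = (16 - 7)/(30 - 4) ≡ 9/26 mod 37. 26⁻¹ ≡ 10 (mod 37) since 26·10 = 260 ≡ 1, so λ ≡ 16.
  x = λ² - 4 - 30 = 256 - 34 ≡ 0; y = λ·(4 - 0) - 7 ≡ 20. → (0, 20)
4G: (0, 20) + (30, 16). λ = (16 - 20)/(30 - 0) ≡ 33/30 mod 37. 30⁻¹ ≡ 21 (mod 37), so λ ≡ 27.
  x = λ² - 0 - 30 = 729 - 30 ≡ 33; y = λ·(0 - 33) - 20 ≡ 14. → (33, 14)
5G: (33, 14) + (30, 16). λ = (16 - 14)/(30 - 33) ≡ 2/34 mod 37. 34⁻¹ ≡ 12 (mod 37) since 34·12 = 408 ≡ 1, so λ ≡ 24.
  x = λ² - 33 - 30 = 576 - 63 ≡ 32; y = λ·(33 - 32) - 14 ≡ 10. → (32, 10)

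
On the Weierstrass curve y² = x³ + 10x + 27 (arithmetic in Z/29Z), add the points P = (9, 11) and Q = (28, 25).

(16, 22)

(9, 11) + (28, 25). λ = (25 - 11)/(28 - 9) ≡ 14/19 mod 29. 19⁻¹ ≡ 26 (mod 29) since 19·26 = 494 ≡ 1, so λ ≡ 16.
  x = λ² - 9 - 28 = 256 - 37 ≡ 16; y = λ·(9 - 16) - 11 ≡ 22. → (16, 22)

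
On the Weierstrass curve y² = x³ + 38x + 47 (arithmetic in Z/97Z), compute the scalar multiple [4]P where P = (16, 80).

(59, 66)

Repeated addition: build up to 4P.
2P: tangent at (16, 80): λ = (3·16² + 38)/(2·80) ≡ 30/63. 63⁻¹ ≡ 77 (mod 97), so λ ≡ 30·77 ≡ 79.
  x = λ² - 16 - 16 = 6241 - 32 ≡ 1; y = λ·(16 - 1) - 80 ≡ 38. → (1, 38)
3P: (1, 38) + (16, 80). λ = (80 - 38)/(16 - 1) ≡ 42/15 mod 97. 15⁻¹ ≡ 13 (mod 97), so λ ≡ 61.
  x = λ² - 1 - 16 = 3721 - 17 ≡ 18; y = λ·(1 - 18) - 38 ≡ 89. → (18, 89)
4P: (18, 89) + (16, 80). λ = (80 - 89)/(16 - 18) ≡ 88/95 mod 97. 95⁻¹ ≡ 48 (mod 97) since 95·48 = 4560 ≡ 1, so λ ≡ 53.
  x = λ² - 18 - 16 = 2809 - 34 ≡ 59; y = λ·(18 - 59) - 89 ≡ 66. → (59, 66)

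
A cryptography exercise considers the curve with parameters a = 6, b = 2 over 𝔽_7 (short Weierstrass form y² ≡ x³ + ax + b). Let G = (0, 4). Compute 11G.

Repeated addition: build up to 11G.
2G: tangent at (0, 4): λ = (3·0² + 6)/(2·4) ≡ 6/1. 1⁻¹ ≡ 1 (mod 7) since 1·1 = 1 ≡ 1, so λ ≡ 6·1 ≡ 6.
  x = λ² - 0 - 0 = 36 - 0 ≡ 1; y = λ·(0 - 1) - 4 ≡ 4. → (1, 4)
3G: (1, 4) + (0, 4). λ = (4 - 4)/(0 - 1) ≡ 0/6 mod 7. 6⁻¹ ≡ 6 (mod 7), so λ ≡ 0.
  x = λ² - 1 - 0 = 0 - 1 ≡ 6; y = λ·(1 - 6) - 4 ≡ 3. → (6, 3)
4G: (6, 3) + (0, 4). λ = (4 - 3)/(0 - 6) ≡ 1/1 mod 7. 1⁻¹ ≡ 1 (mod 7), so λ ≡ 1.
  x = λ² - 6 - 0 = 1 - 6 ≡ 2; y = λ·(6 - 2) - 3 ≡ 1. → (2, 1)
5G: (2, 1) + (0, 4). λ = (4 - 1)/(0 - 2) ≡ 3/5 mod 7. 5⁻¹ ≡ 3 (mod 7), so λ ≡ 2.
  x = λ² - 2 - 0 = 4 - 2 ≡ 2; y = λ·(2 - 2) - 1 ≡ 6. → (2, 6)
6G: (2, 6) + (0, 4). λ = (4 - 6)/(0 - 2) ≡ 5/5 mod 7. 5⁻¹ ≡ 3 (mod 7), so λ ≡ 1.
  x = λ² - 2 - 0 = 1 - 2 ≡ 6; y = λ·(2 - 6) - 6 ≡ 4. → (6, 4)
7G: (6, 4) + (0, 4). λ = (4 - 4)/(0 - 6) ≡ 0/1 mod 7. 1⁻¹ ≡ 1 (mod 7), so λ ≡ 0.
  x = λ² - 6 - 0 = 0 - 6 ≡ 1; y = λ·(6 - 1) - 4 ≡ 3. → (1, 3)
8G: (1, 3) + (0, 4). λ = (4 - 3)/(0 - 1) ≡ 1/6 mod 7. 6⁻¹ ≡ 6 (mod 7) since 6·6 = 36 ≡ 1, so λ ≡ 6.
  x = λ² - 1 - 0 = 36 - 1 ≡ 0; y = λ·(1 - 0) - 3 ≡ 3. → (0, 3)
9G: (0, 3) + (0, 4): same x and y₁ ≡ -y₂, so the sum is the point at infinity.
10G: the point at infinity + (0, 4) = (0, 4) (identity).
11G: tangent at (0, 4): λ = (3·0² + 6)/(2·4) ≡ 6/1. 1⁻¹ ≡ 1 (mod 7), so λ ≡ 6·1 ≡ 6.
  x = λ² - 0 - 0 = 36 - 0 ≡ 1; y = λ·(0 - 1) - 4 ≡ 4. → (1, 4)

(1, 4)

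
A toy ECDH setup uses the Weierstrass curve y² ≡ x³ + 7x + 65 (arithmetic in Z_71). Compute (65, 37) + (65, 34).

O

The two points share x = 65 and their y-coordinates satisfy 37 + 34 ≡ 0 (mod 71), so they are inverses. Their sum is the point at infinity.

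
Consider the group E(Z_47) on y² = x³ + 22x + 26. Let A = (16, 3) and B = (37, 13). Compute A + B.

(10, 20)

(16, 3) + (37, 13). λ = (13 - 3)/(37 - 16) ≡ 10/21 mod 47. 21⁻¹ ≡ 9 (mod 47), so λ ≡ 43.
  x = λ² - 16 - 37 = 1849 - 53 ≡ 10; y = λ·(16 - 10) - 3 ≡ 20. → (10, 20)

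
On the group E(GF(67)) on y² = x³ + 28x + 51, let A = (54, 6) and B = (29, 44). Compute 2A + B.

(27, 51)

First 2A:
Repeated addition: build up to 2A.
2A: tangent at (54, 6): λ = (3·54² + 28)/(2·6) ≡ 66/12. 12⁻¹ ≡ 28 (mod 67) since 12·28 = 336 ≡ 1, so λ ≡ 66·28 ≡ 39.
  x = λ² - 54 - 54 = 1521 - 108 ≡ 6; y = λ·(54 - 6) - 6 ≡ 57. → (6, 57)
2A = (6, 57).
Finally 2A + B:
(6, 57) + (29, 44). λ = (44 - 57)/(29 - 6) ≡ 54/23 mod 67. 23⁻¹ ≡ 35 (mod 67) since 23·35 = 805 ≡ 1, so λ ≡ 14.
  x = λ² - 6 - 29 = 196 - 35 ≡ 27; y = λ·(6 - 27) - 57 ≡ 51. → (27, 51)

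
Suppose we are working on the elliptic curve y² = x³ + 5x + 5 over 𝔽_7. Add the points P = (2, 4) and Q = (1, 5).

(2, 4) + (1, 5). λ = (5 - 4)/(1 - 2) ≡ 1/6 mod 7. 6⁻¹ ≡ 6 (mod 7) since 6·6 = 36 ≡ 1, so λ ≡ 6.
  x = λ² - 2 - 1 = 36 - 3 ≡ 5; y = λ·(2 - 5) - 4 ≡ 6. → (5, 6)

(5, 6)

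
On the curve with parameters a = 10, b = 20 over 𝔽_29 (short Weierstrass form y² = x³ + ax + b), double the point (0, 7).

tangent at (0, 7): λ = (3·0² + 10)/(2·7) ≡ 10/14. 14⁻¹ ≡ 27 (mod 29), so λ ≡ 10·27 ≡ 9.
  x = λ² - 0 - 0 = 81 - 0 ≡ 23; y = λ·(0 - 23) - 7 ≡ 18. → (23, 18)

(23, 18)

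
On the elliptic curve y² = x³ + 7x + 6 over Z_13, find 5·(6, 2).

Write P = (6, 2).
Double-and-add on 5 = (101)₂. Start with P = (6, 2) for the leading 1-bit.
double: tangent at (6, 2): λ = (3·6² + 7)/(2·2) ≡ 11/4. 4⁻¹ ≡ 10 (mod 13), so λ ≡ 11·10 ≡ 6.
  x = λ² - 6 - 6 = 36 - 12 ≡ 11; y = λ·(6 - 11) - 2 ≡ 7. → (11, 7)
double: tangent at (11, 7): λ = (3·11² + 7)/(2·7) ≡ 6/1. 1⁻¹ ≡ 1 (mod 13), so λ ≡ 6·1 ≡ 6.
  x = λ² - 11 - 11 = 36 - 22 ≡ 1; y = λ·(11 - 1) - 7 ≡ 1. → (1, 1)
add P: (1, 1) + (6, 2). λ = (2 - 1)/(6 - 1) ≡ 1/5 mod 13. 5⁻¹ ≡ 8 (mod 13) since 5·8 = 40 ≡ 1, so λ ≡ 8.
  x = λ² - 1 - 6 = 64 - 7 ≡ 5; y = λ·(1 - 5) - 1 ≡ 6. → (5, 6)

(5, 6)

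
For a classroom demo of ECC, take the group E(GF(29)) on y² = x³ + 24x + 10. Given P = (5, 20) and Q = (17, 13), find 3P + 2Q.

First 3P:
Repeated addition: build up to 3P.
2P: tangent at (5, 20): λ = (3·5² + 24)/(2·20) ≡ 12/11. 11⁻¹ ≡ 8 (mod 29) since 11·8 = 88 ≡ 1, so λ ≡ 12·8 ≡ 9.
  x = λ² - 5 - 5 = 81 - 10 ≡ 13; y = λ·(5 - 13) - 20 ≡ 24. → (13, 24)
3P: (13, 24) + (5, 20). λ = (20 - 24)/(5 - 13) ≡ 25/21 mod 29. 21⁻¹ ≡ 18 (mod 29), so λ ≡ 15.
  x = λ² - 13 - 5 = 225 - 18 ≡ 4; y = λ·(13 - 4) - 24 ≡ 24. → (4, 24)
3P = (4, 24).
Next 2Q:
Repeated addition: build up to 2Q.
2Q: tangent at (17, 13): λ = (3·17² + 24)/(2·13) ≡ 21/26. 26⁻¹ ≡ 19 (mod 29), so λ ≡ 21·19 ≡ 22.
  x = λ² - 17 - 17 = 484 - 34 ≡ 15; y = λ·(17 - 15) - 13 ≡ 2. → (15, 2)
2Q = (15, 2).
Finally 3P + 2Q:
(4, 24) + (15, 2). λ = (2 - 24)/(15 - 4) ≡ 7/11 mod 29. 11⁻¹ ≡ 8 (mod 29) since 11·8 = 88 ≡ 1, so λ ≡ 27.
  x = λ² - 4 - 15 = 729 - 19 ≡ 14; y = λ·(4 - 14) - 24 ≡ 25. → (14, 25)

(14, 25)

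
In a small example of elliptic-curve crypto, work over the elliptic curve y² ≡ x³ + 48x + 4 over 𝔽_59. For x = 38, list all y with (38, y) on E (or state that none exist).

1, 58

x³ + 48x + 4 = 56700 ≡ 1 (mod 59).
Square roots of 1 mod 59: 1 and 58 (since 1² = 1 ≡ 1).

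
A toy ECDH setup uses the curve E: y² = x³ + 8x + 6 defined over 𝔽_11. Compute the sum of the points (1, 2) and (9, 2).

(1, 2) + (9, 2). λ = (2 - 2)/(9 - 1) ≡ 0/8 mod 11. 8⁻¹ ≡ 7 (mod 11), so λ ≡ 0.
  x = λ² - 1 - 9 = 0 - 10 ≡ 1; y = λ·(1 - 1) - 2 ≡ 9. → (1, 9)

(1, 9)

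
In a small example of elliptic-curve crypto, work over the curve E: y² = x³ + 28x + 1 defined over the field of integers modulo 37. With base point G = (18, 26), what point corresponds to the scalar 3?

Repeated addition: build up to 3G.
2G: tangent at (18, 26): λ = (3·18² + 28)/(2·26) ≡ 1/15. 15⁻¹ ≡ 5 (mod 37) since 15·5 = 75 ≡ 1, so λ ≡ 1·5 ≡ 5.
  x = λ² - 18 - 18 = 25 - 36 ≡ 26; y = λ·(18 - 26) - 26 ≡ 8. → (26, 8)
3G: (26, 8) + (18, 26). λ = (26 - 8)/(18 - 26) ≡ 18/29 mod 37. 29⁻¹ ≡ 23 (mod 37), so λ ≡ 7.
  x = λ² - 26 - 18 = 49 - 44 ≡ 5; y = λ·(26 - 5) - 8 ≡ 28. → (5, 28)

(5, 28)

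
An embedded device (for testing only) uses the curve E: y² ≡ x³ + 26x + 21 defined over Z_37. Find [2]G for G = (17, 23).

tangent at (17, 23): λ = (3·17² + 26)/(2·23) ≡ 5/9. 9⁻¹ ≡ 33 (mod 37), so λ ≡ 5·33 ≡ 17.
  x = λ² - 17 - 17 = 289 - 34 ≡ 33; y = λ·(17 - 33) - 23 ≡ 1. → (33, 1)

(33, 1)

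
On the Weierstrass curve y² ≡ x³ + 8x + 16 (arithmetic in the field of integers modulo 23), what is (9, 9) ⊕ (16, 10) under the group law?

(6, 21)

(9, 9) + (16, 10). λ = (10 - 9)/(16 - 9) ≡ 1/7 mod 23. 7⁻¹ ≡ 10 (mod 23) since 7·10 = 70 ≡ 1, so λ ≡ 10.
  x = λ² - 9 - 16 = 100 - 25 ≡ 6; y = λ·(9 - 6) - 9 ≡ 21. → (6, 21)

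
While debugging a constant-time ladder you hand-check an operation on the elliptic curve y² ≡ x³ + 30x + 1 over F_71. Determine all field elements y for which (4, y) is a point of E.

16, 55

x³ + 30x + 1 = 185 ≡ 43 (mod 71).
Square roots of 43 mod 71: 16 and 55 (since 16² = 256 ≡ 43).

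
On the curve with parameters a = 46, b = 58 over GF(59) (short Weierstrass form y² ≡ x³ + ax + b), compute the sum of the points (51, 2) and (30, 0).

(54, 23)

(51, 2) + (30, 0). λ = (0 - 2)/(30 - 51) ≡ 57/38 mod 59. 38⁻¹ ≡ 14 (mod 59) since 38·14 = 532 ≡ 1, so λ ≡ 31.
  x = λ² - 51 - 30 = 961 - 81 ≡ 54; y = λ·(51 - 54) - 2 ≡ 23. → (54, 23)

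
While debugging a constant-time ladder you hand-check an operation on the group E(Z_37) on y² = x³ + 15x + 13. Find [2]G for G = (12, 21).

(3, 14)

tangent at (12, 21): λ = (3·12² + 15)/(2·21) ≡ 3/5. 5⁻¹ ≡ 15 (mod 37) since 5·15 = 75 ≡ 1, so λ ≡ 3·15 ≡ 8.
  x = λ² - 12 - 12 = 64 - 24 ≡ 3; y = λ·(12 - 3) - 21 ≡ 14. → (3, 14)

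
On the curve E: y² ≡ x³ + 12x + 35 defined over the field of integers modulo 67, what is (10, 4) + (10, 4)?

tangent at (10, 4): λ = (3·10² + 12)/(2·4) ≡ 44/8. 8⁻¹ ≡ 42 (mod 67) since 8·42 = 336 ≡ 1, so λ ≡ 44·42 ≡ 39.
  x = λ² - 10 - 10 = 1521 - 20 ≡ 27; y = λ·(10 - 27) - 4 ≡ 3. → (27, 3)

(27, 3)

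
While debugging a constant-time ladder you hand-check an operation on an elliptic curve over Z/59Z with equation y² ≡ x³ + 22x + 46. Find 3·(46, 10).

Write G = (46, 10).
Repeated addition: build up to 3G.
2G: tangent at (46, 10): λ = (3·46² + 22)/(2·10) ≡ 57/20. 20⁻¹ ≡ 3 (mod 59), so λ ≡ 57·3 ≡ 53.
  x = λ² - 46 - 46 = 2809 - 92 ≡ 3; y = λ·(46 - 3) - 10 ≡ 27. → (3, 27)
3G: (3, 27) + (46, 10). λ = (10 - 27)/(46 - 3) ≡ 42/43 mod 59. 43⁻¹ ≡ 11 (mod 59) since 43·11 = 473 ≡ 1, so λ ≡ 49.
  x = λ² - 3 - 46 = 2401 - 49 ≡ 51; y = λ·(3 - 51) - 27 ≡ 40. → (51, 40)

(51, 40)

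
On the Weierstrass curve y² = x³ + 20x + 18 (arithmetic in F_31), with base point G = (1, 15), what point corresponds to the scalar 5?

Repeated addition: build up to 5G.
2G: tangent at (1, 15): λ = (3·1² + 20)/(2·15) ≡ 23/30. 30⁻¹ ≡ 30 (mod 31) since 30·30 = 900 ≡ 1, so λ ≡ 23·30 ≡ 8.
  x = λ² - 1 - 1 = 64 - 2 ≡ 0; y = λ·(1 - 0) - 15 ≡ 24. → (0, 24)
3G: (0, 24) + (1, 15). λ = (15 - 24)/(1 - 0) ≡ 22/1 mod 31. 1⁻¹ ≡ 1 (mod 31) since 1·1 = 1 ≡ 1, so λ ≡ 22.
  x = λ² - 0 - 1 = 484 - 1 ≡ 18; y = λ·(0 - 18) - 24 ≡ 14. → (18, 14)
4G: (18, 14) + (1, 15). λ = (15 - 14)/(1 - 18) ≡ 1/14 mod 31. 14⁻¹ ≡ 20 (mod 31) since 14·20 = 280 ≡ 1, so λ ≡ 20.
  x = λ² - 18 - 1 = 400 - 19 ≡ 9; y = λ·(18 - 9) - 14 ≡ 11. → (9, 11)
5G: (9, 11) + (1, 15). λ = (15 - 11)/(1 - 9) ≡ 4/23 mod 31. 23⁻¹ ≡ 27 (mod 31) since 23·27 = 621 ≡ 1, so λ ≡ 15.
  x = λ² - 9 - 1 = 225 - 10 ≡ 29; y = λ·(9 - 29) - 11 ≡ 30. → (29, 30)

(29, 30)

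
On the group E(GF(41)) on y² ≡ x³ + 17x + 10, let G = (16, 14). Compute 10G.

(16, 27)

Double-and-add on 10 = (1010)₂. Start with G = (16, 14) for the leading 1-bit.
double: tangent at (16, 14): λ = (3·16² + 17)/(2·14) ≡ 6/28. 28⁻¹ ≡ 22 (mod 41) since 28·22 = 616 ≡ 1, so λ ≡ 6·22 ≡ 9.
  x = λ² - 16 - 16 = 81 - 32 ≡ 8; y = λ·(16 - 8) - 14 ≡ 17. → (8, 17)
double: tangent at (8, 17): λ = (3·8² + 17)/(2·17) ≡ 4/34. 34⁻¹ ≡ 35 (mod 41), so λ ≡ 4·35 ≡ 17.
  x = λ² - 8 - 8 = 289 - 16 ≡ 27; y = λ·(8 - 27) - 17 ≡ 29. → (27, 29)
add G: (27, 29) + (16, 14). λ = (14 - 29)/(16 - 27) ≡ 26/30 mod 41. 30⁻¹ ≡ 26 (mod 41), so λ ≡ 20.
  x = λ² - 27 - 16 = 400 - 43 ≡ 29; y = λ·(27 - 29) - 29 ≡ 13. → (29, 13)
double: tangent at (29, 13): λ = (3·29² + 17)/(2·13) ≡ 39/26. 26⁻¹ ≡ 30 (mod 41) since 26·30 = 780 ≡ 1, so λ ≡ 39·30 ≡ 22.
  x = λ² - 29 - 29 = 484 - 58 ≡ 16; y = λ·(29 - 16) - 13 ≡ 27. → (16, 27)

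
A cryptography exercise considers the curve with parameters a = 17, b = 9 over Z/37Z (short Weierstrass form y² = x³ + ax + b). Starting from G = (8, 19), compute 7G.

Repeated addition: build up to 7G.
2G: tangent at (8, 19): λ = (3·8² + 17)/(2·19) ≡ 24/1. 1⁻¹ ≡ 1 (mod 37) since 1·1 = 1 ≡ 1, so λ ≡ 24·1 ≡ 24.
  x = λ² - 8 - 8 = 576 - 16 ≡ 5; y = λ·(8 - 5) - 19 ≡ 16. → (5, 16)
3G: (5, 16) + (8, 19). λ = (19 - 16)/(8 - 5) ≡ 3/3 mod 37. 3⁻¹ ≡ 25 (mod 37) since 3·25 = 75 ≡ 1, so λ ≡ 1.
  x = λ² - 5 - 8 = 1 - 13 ≡ 25; y = λ·(5 - 25) - 16 ≡ 1. → (25, 1)
4G: (25, 1) + (8, 19). λ = (19 - 1)/(8 - 25) ≡ 18/20 mod 37. 20⁻¹ ≡ 13 (mod 37), so λ ≡ 12.
  x = λ² - 25 - 8 = 144 - 33 ≡ 0; y = λ·(25 - 0) - 1 ≡ 3. → (0, 3)
5G: (0, 3) + (8, 19). λ = (19 - 3)/(8 - 0) ≡ 16/8 mod 37. 8⁻¹ ≡ 14 (mod 37) since 8·14 = 112 ≡ 1, so λ ≡ 2.
  x = λ² - 0 - 8 = 4 - 8 ≡ 33; y = λ·(0 - 33) - 3 ≡ 5. → (33, 5)
6G: (33, 5) + (8, 19). λ = (19 - 5)/(8 - 33) ≡ 14/12 mod 37. 12⁻¹ ≡ 34 (mod 37), so λ ≡ 32.
  x = λ² - 33 - 8 = 1024 - 41 ≡ 21; y = λ·(33 - 21) - 5 ≡ 9. → (21, 9)
7G: (21, 9) + (8, 19). λ = (19 - 9)/(8 - 21) ≡ 10/24 mod 37. 24⁻¹ ≡ 17 (mod 37) since 24·17 = 408 ≡ 1, so λ ≡ 22.
  x = λ² - 21 - 8 = 484 - 29 ≡ 11; y = λ·(21 - 11) - 9 ≡ 26. → (11, 26)

(11, 26)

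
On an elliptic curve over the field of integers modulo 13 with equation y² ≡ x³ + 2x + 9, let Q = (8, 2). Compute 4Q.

(4, 4)

Repeated addition: build up to 4Q.
2Q: tangent at (8, 2): λ = (3·8² + 2)/(2·2) ≡ 12/4. 4⁻¹ ≡ 10 (mod 13) since 4·10 = 40 ≡ 1, so λ ≡ 12·10 ≡ 3.
  x = λ² - 8 - 8 = 9 - 16 ≡ 6; y = λ·(8 - 6) - 2 ≡ 4. → (6, 4)
3Q: (6, 4) + (8, 2). λ = (2 - 4)/(8 - 6) ≡ 11/2 mod 13. 2⁻¹ ≡ 7 (mod 13) since 2·7 = 14 ≡ 1, so λ ≡ 12.
  x = λ² - 6 - 8 = 144 - 14 ≡ 0; y = λ·(6 - 0) - 4 ≡ 3. → (0, 3)
4Q: (0, 3) + (8, 2). λ = (2 - 3)/(8 - 0) ≡ 12/8 mod 13. 8⁻¹ ≡ 5 (mod 13), so λ ≡ 8.
  x = λ² - 0 - 8 = 64 - 8 ≡ 4; y = λ·(0 - 4) - 3 ≡ 4. → (4, 4)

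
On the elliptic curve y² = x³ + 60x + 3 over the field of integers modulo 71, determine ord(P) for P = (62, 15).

7

2P: tangent at (62, 15): λ = (3·62² + 60)/(2·15) ≡ 19/30. 30⁻¹ ≡ 45 (mod 71) since 30·45 = 1350 ≡ 1, so λ ≡ 19·45 ≡ 3.
  x = λ² - 62 - 62 = 9 - 124 ≡ 27; y = λ·(62 - 27) - 15 ≡ 19. → (27, 19)
3P: (27, 19) + (62, 15). λ = (15 - 19)/(62 - 27) ≡ 67/35 mod 71. 35⁻¹ ≡ 69 (mod 71) since 35·69 = 2415 ≡ 1, so λ ≡ 8.
  x = λ² - 27 - 62 = 64 - 89 ≡ 46; y = λ·(27 - 46) - 19 ≡ 42. → (46, 42)
4P: (46, 42) + (62, 15). λ = (15 - 42)/(62 - 46) ≡ 44/16 mod 71. 16⁻¹ ≡ 40 (mod 71), so λ ≡ 56.
  x = λ² - 46 - 62 = 3136 - 108 ≡ 46; y = λ·(46 - 46) - 42 ≡ 29. → (46, 29)
5P: (46, 29) + (62, 15). λ = (15 - 29)/(62 - 46) ≡ 57/16 mod 71. 16⁻¹ ≡ 40 (mod 71) since 16·40 = 640 ≡ 1, so λ ≡ 8.
  x = λ² - 46 - 62 = 64 - 108 ≡ 27; y = λ·(46 - 27) - 29 ≡ 52. → (27, 52)
6P: (27, 52) + (62, 15). λ = (15 - 52)/(62 - 27) ≡ 34/35 mod 71. 35⁻¹ ≡ 69 (mod 71) since 35·69 = 2415 ≡ 1, so λ ≡ 3.
  x = λ² - 27 - 62 = 9 - 89 ≡ 62; y = λ·(27 - 62) - 52 ≡ 56. → (62, 56)
7P: (62, 56) + (62, 15): same x and y₁ ≡ -y₂, so the sum is ∞.
7P = ∞, so the order is 7.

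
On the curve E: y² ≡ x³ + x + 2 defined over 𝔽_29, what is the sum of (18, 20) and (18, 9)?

O

The two points share x = 18 and their y-coordinates satisfy 20 + 9 ≡ 0 (mod 29), so they are inverses. Their sum is 𝒪.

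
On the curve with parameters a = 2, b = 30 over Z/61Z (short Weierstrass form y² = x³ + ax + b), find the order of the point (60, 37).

2P: tangent at (60, 37): λ = (3·60² + 2)/(2·37) ≡ 5/13. 13⁻¹ ≡ 47 (mod 61), so λ ≡ 5·47 ≡ 52.
  x = λ² - 60 - 60 = 2704 - 120 ≡ 22; y = λ·(60 - 22) - 37 ≡ 48. → (22, 48)
3P: (22, 48) + (60, 37). λ = (37 - 48)/(60 - 22) ≡ 50/38 mod 61. 38⁻¹ ≡ 53 (mod 61) since 38·53 = 2014 ≡ 1, so λ ≡ 27.
  x = λ² - 22 - 60 = 729 - 82 ≡ 37; y = λ·(22 - 37) - 48 ≡ 35. → (37, 35)
4P: (37, 35) + (60, 37). λ = (37 - 35)/(60 - 37) ≡ 2/23 mod 61. 23⁻¹ ≡ 8 (mod 61), so λ ≡ 16.
  x = λ² - 37 - 60 = 256 - 97 ≡ 37; y = λ·(37 - 37) - 35 ≡ 26. → (37, 26)
5P: (37, 26) + (60, 37). λ = (37 - 26)/(60 - 37) ≡ 11/23 mod 61. 23⁻¹ ≡ 8 (mod 61), so λ ≡ 27.
  x = λ² - 37 - 60 = 729 - 97 ≡ 22; y = λ·(37 - 22) - 26 ≡ 13. → (22, 13)
6P: (22, 13) + (60, 37). λ = (37 - 13)/(60 - 22) ≡ 24/38 mod 61. 38⁻¹ ≡ 53 (mod 61), so λ ≡ 52.
  x = λ² - 22 - 60 = 2704 - 82 ≡ 60; y = λ·(22 - 60) - 13 ≡ 24. → (60, 24)
7P: (60, 24) + (60, 37): same x and y₁ ≡ -y₂, so the sum is O.
7P = O, so the order is 7.

7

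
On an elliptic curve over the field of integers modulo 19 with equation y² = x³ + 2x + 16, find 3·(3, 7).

Write P = (3, 7).
Repeated addition: build up to 3P.
2P: tangent at (3, 7): λ = (3·3² + 2)/(2·7) ≡ 10/14. 14⁻¹ ≡ 15 (mod 19), so λ ≡ 10·15 ≡ 17.
  x = λ² - 3 - 3 = 289 - 6 ≡ 17; y = λ·(3 - 17) - 7 ≡ 2. → (17, 2)
3P: (17, 2) + (3, 7). λ = (7 - 2)/(3 - 17) ≡ 5/5 mod 19. 5⁻¹ ≡ 4 (mod 19), so λ ≡ 1.
  x = λ² - 17 - 3 = 1 - 20 ≡ 0; y = λ·(17 - 0) - 2 ≡ 15. → (0, 15)

(0, 15)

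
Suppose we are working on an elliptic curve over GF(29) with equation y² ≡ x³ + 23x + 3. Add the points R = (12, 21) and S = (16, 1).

(26, 20)

(12, 21) + (16, 1). λ = (1 - 21)/(16 - 12) ≡ 9/4 mod 29. 4⁻¹ ≡ 22 (mod 29) since 4·22 = 88 ≡ 1, so λ ≡ 24.
  x = λ² - 12 - 16 = 576 - 28 ≡ 26; y = λ·(12 - 26) - 21 ≡ 20. → (26, 20)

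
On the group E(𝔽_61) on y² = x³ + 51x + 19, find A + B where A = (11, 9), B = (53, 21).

(17, 59)

(11, 9) + (53, 21). λ = (21 - 9)/(53 - 11) ≡ 12/42 mod 61. 42⁻¹ ≡ 16 (mod 61) since 42·16 = 672 ≡ 1, so λ ≡ 9.
  x = λ² - 11 - 53 = 81 - 64 ≡ 17; y = λ·(11 - 17) - 9 ≡ 59. → (17, 59)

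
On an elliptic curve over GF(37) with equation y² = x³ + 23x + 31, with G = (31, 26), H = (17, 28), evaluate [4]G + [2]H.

First 4G:
Double-and-add on 4 = (100)₂. Start with G = (31, 26) for the leading 1-bit.
double: tangent at (31, 26): λ = (3·31² + 23)/(2·26) ≡ 20/15. 15⁻¹ ≡ 5 (mod 37), so λ ≡ 20·5 ≡ 26.
  x = λ² - 31 - 31 = 676 - 62 ≡ 22; y = λ·(31 - 22) - 26 ≡ 23. → (22, 23)
double: tangent at (22, 23): λ = (3·22² + 23)/(2·23) ≡ 32/9. 9⁻¹ ≡ 33 (mod 37) since 9·33 = 297 ≡ 1, so λ ≡ 32·33 ≡ 20.
  x = λ² - 22 - 22 = 400 - 44 ≡ 23; y = λ·(22 - 23) - 23 ≡ 31. → (23, 31)
4G = (23, 31).
Next 2H:
Repeated addition: build up to 2H.
2H: tangent at (17, 28): λ = (3·17² + 23)/(2·28) ≡ 2/19. 19⁻¹ ≡ 2 (mod 37), so λ ≡ 2·2 ≡ 4.
  x = λ² - 17 - 17 = 16 - 34 ≡ 19; y = λ·(17 - 19) - 28 ≡ 1. → (19, 1)
2H = (19, 1).
Finally 4G + 2H:
(23, 31) + (19, 1). λ = (1 - 31)/(19 - 23) ≡ 7/33 mod 37. 33⁻¹ ≡ 9 (mod 37), so λ ≡ 26.
  x = λ² - 23 - 19 = 676 - 42 ≡ 5; y = λ·(23 - 5) - 31 ≡ 30. → (5, 30)

(5, 30)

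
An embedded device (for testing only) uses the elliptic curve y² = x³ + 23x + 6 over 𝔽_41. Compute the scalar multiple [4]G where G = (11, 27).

(15, 6)

Repeated addition: build up to 4G.
2G: tangent at (11, 27): λ = (3·11² + 23)/(2·27) ≡ 17/13. 13⁻¹ ≡ 19 (mod 41), so λ ≡ 17·19 ≡ 36.
  x = λ² - 11 - 11 = 1296 - 22 ≡ 3; y = λ·(11 - 3) - 27 ≡ 15. → (3, 15)
3G: (3, 15) + (11, 27). λ = (27 - 15)/(11 - 3) ≡ 12/8 mod 41. 8⁻¹ ≡ 36 (mod 41), so λ ≡ 22.
  x = λ² - 3 - 11 = 484 - 14 ≡ 19; y = λ·(3 - 19) - 15 ≡ 2. → (19, 2)
4G: (19, 2) + (11, 27). λ = (27 - 2)/(11 - 19) ≡ 25/33 mod 41. 33⁻¹ ≡ 5 (mod 41), so λ ≡ 2.
  x = λ² - 19 - 11 = 4 - 30 ≡ 15; y = λ·(19 - 15) - 2 ≡ 6. → (15, 6)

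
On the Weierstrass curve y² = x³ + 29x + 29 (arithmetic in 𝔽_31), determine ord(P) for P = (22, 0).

2P: (22, 0) + (22, 0): same x and y₁ ≡ -y₂, so the sum is 𝒪.
2P = 𝒪, so the order is 2.

2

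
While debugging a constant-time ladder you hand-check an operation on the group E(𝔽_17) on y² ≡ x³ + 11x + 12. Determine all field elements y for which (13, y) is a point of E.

none

x³ + 11x + 12 = 2352 ≡ 6 (mod 17).
6 is a non-residue mod 17; no y exists.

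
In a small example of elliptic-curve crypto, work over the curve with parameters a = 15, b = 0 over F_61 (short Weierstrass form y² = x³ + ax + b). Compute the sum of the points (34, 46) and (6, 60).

(34, 46) + (6, 60). λ = (60 - 46)/(6 - 34) ≡ 14/33 mod 61. 33⁻¹ ≡ 37 (mod 61) since 33·37 = 1221 ≡ 1, so λ ≡ 30.
  x = λ² - 34 - 6 = 900 - 40 ≡ 6; y = λ·(34 - 6) - 46 ≡ 1. → (6, 1)

(6, 1)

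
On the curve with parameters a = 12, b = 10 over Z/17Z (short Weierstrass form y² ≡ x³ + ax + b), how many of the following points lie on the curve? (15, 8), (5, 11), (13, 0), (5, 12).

2

(15, 8): 8² ≡ 13, rhs ≡ 12 → off.
(5, 11): 11² ≡ 2, rhs ≡ 8 → off.
(13, 0): 0² ≡ 0, rhs ≡ 0 → on.
(5, 12): 12² ≡ 8, rhs ≡ 8 → on.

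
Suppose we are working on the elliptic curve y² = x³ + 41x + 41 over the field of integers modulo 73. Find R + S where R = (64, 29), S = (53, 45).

(64, 29) + (53, 45). λ = (45 - 29)/(53 - 64) ≡ 16/62 mod 73. 62⁻¹ ≡ 53 (mod 73), so λ ≡ 45.
  x = λ² - 64 - 53 = 2025 - 117 ≡ 10; y = λ·(64 - 10) - 29 ≡ 65. → (10, 65)

(10, 65)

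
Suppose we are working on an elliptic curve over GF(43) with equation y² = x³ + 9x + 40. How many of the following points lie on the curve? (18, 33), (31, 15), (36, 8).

(18, 33): 33² ≡ 14, rhs ≡ 14 → on.
(31, 15): 15² ≡ 10, rhs ≡ 10 → on.
(36, 8): 8² ≡ 21, rhs ≡ 21 → on.

3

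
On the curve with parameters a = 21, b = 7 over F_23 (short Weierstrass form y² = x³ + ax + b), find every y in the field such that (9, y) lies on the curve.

x³ + 21x + 7 = 925 ≡ 5 (mod 23).
5 is a non-residue mod 23; no y exists.

none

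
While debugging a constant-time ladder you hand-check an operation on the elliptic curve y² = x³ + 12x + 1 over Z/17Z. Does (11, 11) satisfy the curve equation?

yes

y² = 11² ≡ 2; x³ + 12x + 1 = 1464 ≡ 2 (mod 17). 2 = 2.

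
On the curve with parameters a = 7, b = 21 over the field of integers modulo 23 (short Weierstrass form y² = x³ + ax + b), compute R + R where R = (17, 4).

(12, 19)

tangent at (17, 4): λ = (3·17² + 7)/(2·4) ≡ 0/8. 8⁻¹ ≡ 3 (mod 23) since 8·3 = 24 ≡ 1, so λ ≡ 0·3 ≡ 0.
  x = λ² - 17 - 17 = 0 - 34 ≡ 12; y = λ·(17 - 12) - 4 ≡ 19. → (12, 19)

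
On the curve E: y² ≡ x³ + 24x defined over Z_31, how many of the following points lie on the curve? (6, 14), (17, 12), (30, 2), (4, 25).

2

(6, 14): 14² ≡ 10, rhs ≡ 19 → off.
(17, 12): 12² ≡ 20, rhs ≡ 20 → on.
(30, 2): 2² ≡ 4, rhs ≡ 6 → off.
(4, 25): 25² ≡ 5, rhs ≡ 5 → on.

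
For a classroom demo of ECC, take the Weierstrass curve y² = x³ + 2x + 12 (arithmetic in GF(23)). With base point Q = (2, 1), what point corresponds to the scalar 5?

(22, 3)

Double-and-add on 5 = (101)₂. Start with Q = (2, 1) for the leading 1-bit.
double: tangent at (2, 1): λ = (3·2² + 2)/(2·1) ≡ 14/2. 2⁻¹ ≡ 12 (mod 23) since 2·12 = 24 ≡ 1, so λ ≡ 14·12 ≡ 7.
  x = λ² - 2 - 2 = 49 - 4 ≡ 22; y = λ·(2 - 22) - 1 ≡ 20. → (22, 20)
double: tangent at (22, 20): λ = (3·22² + 2)/(2·20) ≡ 5/17. 17⁻¹ ≡ 19 (mod 23), so λ ≡ 5·19 ≡ 3.
  x = λ² - 22 - 22 = 9 - 44 ≡ 11; y = λ·(22 - 11) - 20 ≡ 13. → (11, 13)
add Q: (11, 13) + (2, 1). λ = (1 - 13)/(2 - 11) ≡ 11/14 mod 23. 14⁻¹ ≡ 5 (mod 23), so λ ≡ 9.
  x = λ² - 11 - 2 = 81 - 13 ≡ 22; y = λ·(11 - 22) - 13 ≡ 3. → (22, 3)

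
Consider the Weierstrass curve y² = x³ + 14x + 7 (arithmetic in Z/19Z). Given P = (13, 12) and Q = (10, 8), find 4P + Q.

First 4P:
Double-and-add on 4 = (100)₂. Start with P = (13, 12) for the leading 1-bit.
double: tangent at (13, 12): λ = (3·13² + 14)/(2·12) ≡ 8/5. 5⁻¹ ≡ 4 (mod 19) since 5·4 = 20 ≡ 1, so λ ≡ 8·4 ≡ 13.
  x = λ² - 13 - 13 = 169 - 26 ≡ 10; y = λ·(13 - 10) - 12 ≡ 8. → (10, 8)
double: tangent at (10, 8): λ = (3·10² + 14)/(2·8) ≡ 10/16. 16⁻¹ ≡ 6 (mod 19), so λ ≡ 10·6 ≡ 3.
  x = λ² - 10 - 10 = 9 - 20 ≡ 8; y = λ·(10 - 8) - 8 ≡ 17. → (8, 17)
4P = (8, 17).
Finally 4P + Q:
(8, 17) + (10, 8). λ = (8 - 17)/(10 - 8) ≡ 10/2 mod 19. 2⁻¹ ≡ 10 (mod 19), so λ ≡ 5.
  x = λ² - 8 - 10 = 25 - 18 ≡ 7; y = λ·(8 - 7) - 17 ≡ 7. → (7, 7)

(7, 7)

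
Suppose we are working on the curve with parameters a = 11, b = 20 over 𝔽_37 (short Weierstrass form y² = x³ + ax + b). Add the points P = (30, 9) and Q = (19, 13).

(34, 16)

(30, 9) + (19, 13). λ = (13 - 9)/(19 - 30) ≡ 4/26 mod 37. 26⁻¹ ≡ 10 (mod 37), so λ ≡ 3.
  x = λ² - 30 - 19 = 9 - 49 ≡ 34; y = λ·(30 - 34) - 9 ≡ 16. → (34, 16)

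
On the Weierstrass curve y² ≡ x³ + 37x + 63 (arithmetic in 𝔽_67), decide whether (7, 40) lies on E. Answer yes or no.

y² = 40² ≡ 59; x³ + 37x + 63 = 665 ≡ 62 (mod 67). 59 ≠ 62.

no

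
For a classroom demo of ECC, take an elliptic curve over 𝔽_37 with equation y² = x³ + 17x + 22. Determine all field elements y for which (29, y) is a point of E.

x³ + 17x + 22 = 24904 ≡ 3 (mod 37).
Square roots of 3 mod 37: 15 and 22 (since 15² = 225 ≡ 3).

15, 22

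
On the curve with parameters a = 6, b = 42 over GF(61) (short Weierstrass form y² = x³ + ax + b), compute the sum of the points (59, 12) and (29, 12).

(59, 12) + (29, 12). λ = (12 - 12)/(29 - 59) ≡ 0/31 mod 61. 31⁻¹ ≡ 2 (mod 61), so λ ≡ 0.
  x = λ² - 59 - 29 = 0 - 88 ≡ 34; y = λ·(59 - 34) - 12 ≡ 49. → (34, 49)

(34, 49)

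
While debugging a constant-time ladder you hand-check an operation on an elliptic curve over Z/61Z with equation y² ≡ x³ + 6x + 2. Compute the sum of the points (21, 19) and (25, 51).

(21, 19) + (25, 51). λ = (51 - 19)/(25 - 21) ≡ 32/4 mod 61. 4⁻¹ ≡ 46 (mod 61), so λ ≡ 8.
  x = λ² - 21 - 25 = 64 - 46 ≡ 18; y = λ·(21 - 18) - 19 ≡ 5. → (18, 5)

(18, 5)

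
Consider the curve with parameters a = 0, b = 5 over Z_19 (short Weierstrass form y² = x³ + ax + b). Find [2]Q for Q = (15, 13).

(5, 4)

tangent at (15, 13): λ = (3·15² + 0)/(2·13) ≡ 10/7. 7⁻¹ ≡ 11 (mod 19), so λ ≡ 10·11 ≡ 15.
  x = λ² - 15 - 15 = 225 - 30 ≡ 5; y = λ·(15 - 5) - 13 ≡ 4. → (5, 4)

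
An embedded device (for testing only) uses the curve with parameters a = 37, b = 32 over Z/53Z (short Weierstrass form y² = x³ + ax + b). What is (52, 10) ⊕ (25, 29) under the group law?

(52, 10) + (25, 29). λ = (29 - 10)/(25 - 52) ≡ 19/26 mod 53. 26⁻¹ ≡ 51 (mod 53), so λ ≡ 15.
  x = λ² - 52 - 25 = 225 - 77 ≡ 42; y = λ·(52 - 42) - 10 ≡ 34. → (42, 34)

(42, 34)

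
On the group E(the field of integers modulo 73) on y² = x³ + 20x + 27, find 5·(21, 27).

Write Q = (21, 27).
Double-and-add on 5 = (101)₂. Start with Q = (21, 27) for the leading 1-bit.
double: tangent at (21, 27): λ = (3·21² + 20)/(2·27) ≡ 29/54. 54⁻¹ ≡ 23 (mod 73) since 54·23 = 1242 ≡ 1, so λ ≡ 29·23 ≡ 10.
  x = λ² - 21 - 21 = 100 - 42 ≡ 58; y = λ·(21 - 58) - 27 ≡ 41. → (58, 41)
double: tangent at (58, 41): λ = (3·58² + 20)/(2·41) ≡ 38/9. 9⁻¹ ≡ 65 (mod 73), so λ ≡ 38·65 ≡ 61.
  x = λ² - 58 - 58 = 3721 - 116 ≡ 28; y = λ·(58 - 28) - 41 ≡ 37. → (28, 37)
add Q: (28, 37) + (21, 27). λ = (27 - 37)/(21 - 28) ≡ 63/66 mod 73. 66⁻¹ ≡ 52 (mod 73), so λ ≡ 64.
  x = λ² - 28 - 21 = 4096 - 49 ≡ 32; y = λ·(28 - 32) - 37 ≡ 72. → (32, 72)

(32, 72)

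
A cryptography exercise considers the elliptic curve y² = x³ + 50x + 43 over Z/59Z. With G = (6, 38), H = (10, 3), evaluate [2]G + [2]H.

First 2G:
Repeated addition: build up to 2G.
2G: tangent at (6, 38): λ = (3·6² + 50)/(2·38) ≡ 40/17. 17⁻¹ ≡ 7 (mod 59) since 17·7 = 119 ≡ 1, so λ ≡ 40·7 ≡ 44.
  x = λ² - 6 - 6 = 1936 - 12 ≡ 36; y = λ·(6 - 36) - 38 ≡ 58. → (36, 58)
2G = (36, 58).
Next 2H:
Repeated addition: build up to 2H.
2H: tangent at (10, 3): λ = (3·10² + 50)/(2·3) ≡ 55/6. 6⁻¹ ≡ 10 (mod 59), so λ ≡ 55·10 ≡ 19.
  x = λ² - 10 - 10 = 361 - 20 ≡ 46; y = λ·(10 - 46) - 3 ≡ 21. → (46, 21)
2H = (46, 21).
Finally 2G + 2H:
(36, 58) + (46, 21). λ = (21 - 58)/(46 - 36) ≡ 22/10 mod 59. 10⁻¹ ≡ 6 (mod 59) since 10·6 = 60 ≡ 1, so λ ≡ 14.
  x = λ² - 36 - 46 = 196 - 82 ≡ 55; y = λ·(36 - 55) - 58 ≡ 30. → (55, 30)

(55, 30)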